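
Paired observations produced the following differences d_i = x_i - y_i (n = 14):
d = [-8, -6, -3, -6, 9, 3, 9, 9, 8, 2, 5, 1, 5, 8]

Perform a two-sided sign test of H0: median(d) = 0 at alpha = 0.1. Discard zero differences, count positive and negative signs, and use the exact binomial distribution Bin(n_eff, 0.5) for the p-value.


Step 1: Discard zero differences. Original n = 14; n_eff = number of nonzero differences = 14.
Nonzero differences (with sign): -8, -6, -3, -6, +9, +3, +9, +9, +8, +2, +5, +1, +5, +8
Step 2: Count signs: positive = 10, negative = 4.
Step 3: Under H0: P(positive) = 0.5, so the number of positives S ~ Bin(14, 0.5).
Step 4: Two-sided exact p-value = sum of Bin(14,0.5) probabilities at or below the observed probability = 0.179565.
Step 5: alpha = 0.1. fail to reject H0.

n_eff = 14, pos = 10, neg = 4, p = 0.179565, fail to reject H0.


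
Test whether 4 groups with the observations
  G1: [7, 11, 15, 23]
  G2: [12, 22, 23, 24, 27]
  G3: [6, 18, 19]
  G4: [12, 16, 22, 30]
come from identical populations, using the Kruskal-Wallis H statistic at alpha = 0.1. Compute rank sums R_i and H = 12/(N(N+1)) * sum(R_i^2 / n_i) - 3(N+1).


Step 1: Combine all N = 16 observations and assign midranks.
sorted (value, group, rank): (6,G3,1), (7,G1,2), (11,G1,3), (12,G2,4.5), (12,G4,4.5), (15,G1,6), (16,G4,7), (18,G3,8), (19,G3,9), (22,G2,10.5), (22,G4,10.5), (23,G1,12.5), (23,G2,12.5), (24,G2,14), (27,G2,15), (30,G4,16)
Step 2: Sum ranks within each group.
R_1 = 23.5 (n_1 = 4)
R_2 = 56.5 (n_2 = 5)
R_3 = 18 (n_3 = 3)
R_4 = 38 (n_4 = 4)
Step 3: H = 12/(N(N+1)) * sum(R_i^2/n_i) - 3(N+1)
     = 12/(16*17) * (23.5^2/4 + 56.5^2/5 + 18^2/3 + 38^2/4) - 3*17
     = 0.044118 * 1245.51 - 51
     = 3.949081.
Step 4: Ties present; correction factor C = 1 - 18/(16^3 - 16) = 0.995588. Corrected H = 3.949081 / 0.995588 = 3.966581.
Step 5: Under H0, H ~ chi^2(3); p-value = 0.265096.
Step 6: alpha = 0.1. fail to reject H0.

H = 3.9666, df = 3, p = 0.265096, fail to reject H0.


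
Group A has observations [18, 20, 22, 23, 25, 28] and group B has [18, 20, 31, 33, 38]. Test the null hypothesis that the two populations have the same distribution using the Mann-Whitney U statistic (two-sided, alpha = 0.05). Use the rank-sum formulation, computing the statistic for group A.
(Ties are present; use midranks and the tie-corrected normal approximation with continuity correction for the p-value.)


Step 1: Combine and sort all 11 observations; assign midranks.
sorted (value, group): (18,X), (18,Y), (20,X), (20,Y), (22,X), (23,X), (25,X), (28,X), (31,Y), (33,Y), (38,Y)
ranks: 18->1.5, 18->1.5, 20->3.5, 20->3.5, 22->5, 23->6, 25->7, 28->8, 31->9, 33->10, 38->11
Step 2: Rank sum for X: R1 = 1.5 + 3.5 + 5 + 6 + 7 + 8 = 31.
Step 3: U_X = R1 - n1(n1+1)/2 = 31 - 6*7/2 = 31 - 21 = 10.
       U_Y = n1*n2 - U_X = 30 - 10 = 20.
Step 4: Ties are present, so use the tie-corrected normal approximation (with continuity correction) for the p-value.
Step 5: p-value = 0.409176; compare to alpha = 0.05. fail to reject H0.

U_X = 10, p = 0.409176, fail to reject H0 at alpha = 0.05.


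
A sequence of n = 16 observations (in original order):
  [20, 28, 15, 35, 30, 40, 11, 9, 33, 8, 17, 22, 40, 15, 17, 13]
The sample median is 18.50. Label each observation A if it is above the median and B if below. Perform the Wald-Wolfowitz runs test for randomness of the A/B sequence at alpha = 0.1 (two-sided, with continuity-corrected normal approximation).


Step 1: Compute median = 18.50; label A = above, B = below.
Labels in order: AABAAABBABBAABBB  (n_A = 8, n_B = 8)
Step 2: Count runs R = 8.
Step 3: Under H0 (random ordering), E[R] = 2*n_A*n_B/(n_A+n_B) + 1 = 2*8*8/16 + 1 = 9.0000.
        Var[R] = 2*n_A*n_B*(2*n_A*n_B - n_A - n_B) / ((n_A+n_B)^2 * (n_A+n_B-1)) = 14336/3840 = 3.7333.
        SD[R] = 1.9322.
Step 4: Continuity-corrected z = (R + 0.5 - E[R]) / SD[R] = (8 + 0.5 - 9.0000) / 1.9322 = -0.2588.
Step 5: Two-sided p-value via normal approximation = 2*(1 - Phi(|z|)) = 0.795809.
Step 6: alpha = 0.1. fail to reject H0.

R = 8, z = -0.2588, p = 0.795809, fail to reject H0.


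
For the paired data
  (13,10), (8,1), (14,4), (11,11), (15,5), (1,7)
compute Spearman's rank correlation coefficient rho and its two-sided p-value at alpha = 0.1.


Step 1: Rank x and y separately (midranks; no ties here).
rank(x): 13->4, 8->2, 14->5, 11->3, 15->6, 1->1
rank(y): 10->5, 1->1, 4->2, 11->6, 5->3, 7->4
Step 2: d_i = R_x(i) - R_y(i); compute d_i^2.
  (4-5)^2=1, (2-1)^2=1, (5-2)^2=9, (3-6)^2=9, (6-3)^2=9, (1-4)^2=9
sum(d^2) = 38.
Step 3: rho = 1 - 6*38 / (6*(6^2 - 1)) = 1 - 228/210 = -0.085714.
Step 4: Under H0, t = rho * sqrt((n-2)/(1-rho^2)) = -0.1721 ~ t(4).
Step 5: Two-sided p-value from the t-distribution with 4 df = 0.871743.
Step 6: alpha = 0.1. fail to reject H0.

rho = -0.0857, p = 0.871743, fail to reject H0 at alpha = 0.1.


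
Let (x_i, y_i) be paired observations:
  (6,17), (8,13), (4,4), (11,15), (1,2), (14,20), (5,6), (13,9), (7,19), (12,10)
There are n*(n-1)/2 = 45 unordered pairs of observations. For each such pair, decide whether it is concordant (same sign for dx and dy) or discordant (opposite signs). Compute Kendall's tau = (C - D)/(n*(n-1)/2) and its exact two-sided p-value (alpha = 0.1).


Step 1: Enumerate the 45 unordered pairs (i,j) with i<j and classify each by sign(x_j-x_i) * sign(y_j-y_i).
  (1,2):dx=+2,dy=-4->D; (1,3):dx=-2,dy=-13->C; (1,4):dx=+5,dy=-2->D; (1,5):dx=-5,dy=-15->C
  (1,6):dx=+8,dy=+3->C; (1,7):dx=-1,dy=-11->C; (1,8):dx=+7,dy=-8->D; (1,9):dx=+1,dy=+2->C
  (1,10):dx=+6,dy=-7->D; (2,3):dx=-4,dy=-9->C; (2,4):dx=+3,dy=+2->C; (2,5):dx=-7,dy=-11->C
  (2,6):dx=+6,dy=+7->C; (2,7):dx=-3,dy=-7->C; (2,8):dx=+5,dy=-4->D; (2,9):dx=-1,dy=+6->D
  (2,10):dx=+4,dy=-3->D; (3,4):dx=+7,dy=+11->C; (3,5):dx=-3,dy=-2->C; (3,6):dx=+10,dy=+16->C
  (3,7):dx=+1,dy=+2->C; (3,8):dx=+9,dy=+5->C; (3,9):dx=+3,dy=+15->C; (3,10):dx=+8,dy=+6->C
  (4,5):dx=-10,dy=-13->C; (4,6):dx=+3,dy=+5->C; (4,7):dx=-6,dy=-9->C; (4,8):dx=+2,dy=-6->D
  (4,9):dx=-4,dy=+4->D; (4,10):dx=+1,dy=-5->D; (5,6):dx=+13,dy=+18->C; (5,7):dx=+4,dy=+4->C
  (5,8):dx=+12,dy=+7->C; (5,9):dx=+6,dy=+17->C; (5,10):dx=+11,dy=+8->C; (6,7):dx=-9,dy=-14->C
  (6,8):dx=-1,dy=-11->C; (6,9):dx=-7,dy=-1->C; (6,10):dx=-2,dy=-10->C; (7,8):dx=+8,dy=+3->C
  (7,9):dx=+2,dy=+13->C; (7,10):dx=+7,dy=+4->C; (8,9):dx=-6,dy=+10->D; (8,10):dx=-1,dy=+1->D
  (9,10):dx=+5,dy=-9->D
Step 2: C = 32, D = 13, total pairs = 45.
Step 3: tau = (C - D)/(n(n-1)/2) = (32 - 13)/45 = 0.422222.
Step 4: Exact two-sided p-value (enumerate n! = 3628800 permutations of y under H0): p = 0.108313.
Step 5: alpha = 0.1. fail to reject H0.

tau_b = 0.4222 (C=32, D=13), p = 0.108313, fail to reject H0.


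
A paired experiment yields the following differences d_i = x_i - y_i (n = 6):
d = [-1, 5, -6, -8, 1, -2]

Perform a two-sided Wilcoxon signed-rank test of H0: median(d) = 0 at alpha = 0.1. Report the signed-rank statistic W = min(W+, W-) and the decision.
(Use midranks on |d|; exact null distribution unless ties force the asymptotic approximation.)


Step 1: Drop any zero differences (none here) and take |d_i|.
|d| = [1, 5, 6, 8, 1, 2]
Step 2: Midrank |d_i| (ties get averaged ranks).
ranks: |1|->1.5, |5|->4, |6|->5, |8|->6, |1|->1.5, |2|->3
Step 3: Attach original signs; sum ranks with positive sign and with negative sign.
W+ = 4 + 1.5 = 5.5
W- = 1.5 + 5 + 6 + 3 = 15.5
(Check: W+ + W- = 21 should equal n(n+1)/2 = 21.)
Step 4: Test statistic W = min(W+, W-) = 5.5.
Step 5: Ties in |d|, so use the tie-corrected normal approximation.
        E[W] = n(n+1)/4 = 6*7/4 = 10.5.
        Tie groups: |d|=1 (t=2); sum(t^3 - t) = 6.
        Var[W] = n(n+1)(2n+1)/24 - sum(t^3-t)/48 = 546/24 - 6/48 = 22.625.
        z = (W - E[W]) / sqrt(Var[W]) = (5.5 - 10.5) / 4.7566 = -1.0512.
        Two-sided p = 2*Phi(z) = 0.293177.
Step 6: alpha = 0.1. fail to reject H0.

W+ = 5.5, W- = 15.5, W = min = 5.5, p = 0.293177, fail to reject H0.


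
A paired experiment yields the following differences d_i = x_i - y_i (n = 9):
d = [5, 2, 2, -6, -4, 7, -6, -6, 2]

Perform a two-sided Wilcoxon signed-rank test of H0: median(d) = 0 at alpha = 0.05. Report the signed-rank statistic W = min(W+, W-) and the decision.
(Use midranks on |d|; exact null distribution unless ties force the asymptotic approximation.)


Step 1: Drop any zero differences (none here) and take |d_i|.
|d| = [5, 2, 2, 6, 4, 7, 6, 6, 2]
Step 2: Midrank |d_i| (ties get averaged ranks).
ranks: |5|->5, |2|->2, |2|->2, |6|->7, |4|->4, |7|->9, |6|->7, |6|->7, |2|->2
Step 3: Attach original signs; sum ranks with positive sign and with negative sign.
W+ = 5 + 2 + 2 + 9 + 2 = 20
W- = 7 + 4 + 7 + 7 = 25
(Check: W+ + W- = 45 should equal n(n+1)/2 = 45.)
Step 4: Test statistic W = min(W+, W-) = 20.
Step 5: Ties in |d|, so use the tie-corrected normal approximation.
        E[W] = n(n+1)/4 = 9*10/4 = 22.5.
        Tie groups: |d|=2 (t=3), |d|=6 (t=3); sum(t^3 - t) = 48.
        Var[W] = n(n+1)(2n+1)/24 - sum(t^3-t)/48 = 1710/24 - 48/48 = 70.25.
        z = (W - E[W]) / sqrt(Var[W]) = (20 - 22.5) / 8.3815 = -0.2983.
        Two-sided p = 2*Phi(z) = 0.765493.
Step 6: alpha = 0.05. fail to reject H0.

W+ = 20, W- = 25, W = min = 20, p = 0.765493, fail to reject H0.


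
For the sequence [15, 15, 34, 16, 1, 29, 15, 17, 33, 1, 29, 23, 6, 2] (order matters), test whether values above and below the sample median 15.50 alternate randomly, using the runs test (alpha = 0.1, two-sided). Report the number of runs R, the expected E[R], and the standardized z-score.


Step 1: Compute median = 15.50; label A = above, B = below.
Labels in order: BBAABABAABAABB  (n_A = 7, n_B = 7)
Step 2: Count runs R = 9.
Step 3: Under H0 (random ordering), E[R] = 2*n_A*n_B/(n_A+n_B) + 1 = 2*7*7/14 + 1 = 8.0000.
        Var[R] = 2*n_A*n_B*(2*n_A*n_B - n_A - n_B) / ((n_A+n_B)^2 * (n_A+n_B-1)) = 8232/2548 = 3.2308.
        SD[R] = 1.7974.
Step 4: Continuity-corrected z = (R - 0.5 - E[R]) / SD[R] = (9 - 0.5 - 8.0000) / 1.7974 = 0.2782.
Step 5: Two-sided p-value via normal approximation = 2*(1 - Phi(|z|)) = 0.780879.
Step 6: alpha = 0.1. fail to reject H0.

R = 9, z = 0.2782, p = 0.780879, fail to reject H0.


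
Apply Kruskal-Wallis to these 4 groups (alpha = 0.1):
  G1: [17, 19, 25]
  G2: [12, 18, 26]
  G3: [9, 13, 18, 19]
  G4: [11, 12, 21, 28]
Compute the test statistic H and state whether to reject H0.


Step 1: Combine all N = 14 observations and assign midranks.
sorted (value, group, rank): (9,G3,1), (11,G4,2), (12,G2,3.5), (12,G4,3.5), (13,G3,5), (17,G1,6), (18,G2,7.5), (18,G3,7.5), (19,G1,9.5), (19,G3,9.5), (21,G4,11), (25,G1,12), (26,G2,13), (28,G4,14)
Step 2: Sum ranks within each group.
R_1 = 27.5 (n_1 = 3)
R_2 = 24 (n_2 = 3)
R_3 = 23 (n_3 = 4)
R_4 = 30.5 (n_4 = 4)
Step 3: H = 12/(N(N+1)) * sum(R_i^2/n_i) - 3(N+1)
     = 12/(14*15) * (27.5^2/3 + 24^2/3 + 23^2/4 + 30.5^2/4) - 3*15
     = 0.057143 * 808.896 - 45
     = 1.222619.
Step 4: Ties present; correction factor C = 1 - 18/(14^3 - 14) = 0.993407. Corrected H = 1.222619 / 0.993407 = 1.230734.
Step 5: Under H0, H ~ chi^2(3); p-value = 0.745643.
Step 6: alpha = 0.1. fail to reject H0.

H = 1.2307, df = 3, p = 0.745643, fail to reject H0.


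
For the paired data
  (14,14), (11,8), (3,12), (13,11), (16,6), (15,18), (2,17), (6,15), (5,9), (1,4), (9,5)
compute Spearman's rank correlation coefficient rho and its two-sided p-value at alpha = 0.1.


Step 1: Rank x and y separately (midranks; no ties here).
rank(x): 14->9, 11->7, 3->3, 13->8, 16->11, 15->10, 2->2, 6->5, 5->4, 1->1, 9->6
rank(y): 14->8, 8->4, 12->7, 11->6, 6->3, 18->11, 17->10, 15->9, 9->5, 4->1, 5->2
Step 2: d_i = R_x(i) - R_y(i); compute d_i^2.
  (9-8)^2=1, (7-4)^2=9, (3-7)^2=16, (8-6)^2=4, (11-3)^2=64, (10-11)^2=1, (2-10)^2=64, (5-9)^2=16, (4-5)^2=1, (1-1)^2=0, (6-2)^2=16
sum(d^2) = 192.
Step 3: rho = 1 - 6*192 / (11*(11^2 - 1)) = 1 - 1152/1320 = 0.127273.
Step 4: Under H0, t = rho * sqrt((n-2)/(1-rho^2)) = 0.3849 ~ t(9).
Step 5: Two-sided p-value from the t-distribution with 9 df = 0.709215.
Step 6: alpha = 0.1. fail to reject H0.

rho = 0.1273, p = 0.709215, fail to reject H0 at alpha = 0.1.


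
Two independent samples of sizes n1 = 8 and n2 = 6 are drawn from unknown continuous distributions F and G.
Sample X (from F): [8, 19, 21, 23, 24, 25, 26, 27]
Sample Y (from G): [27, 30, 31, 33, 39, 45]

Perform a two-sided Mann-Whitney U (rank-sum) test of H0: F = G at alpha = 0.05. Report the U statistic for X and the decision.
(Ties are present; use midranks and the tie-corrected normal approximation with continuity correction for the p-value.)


Step 1: Combine and sort all 14 observations; assign midranks.
sorted (value, group): (8,X), (19,X), (21,X), (23,X), (24,X), (25,X), (26,X), (27,X), (27,Y), (30,Y), (31,Y), (33,Y), (39,Y), (45,Y)
ranks: 8->1, 19->2, 21->3, 23->4, 24->5, 25->6, 26->7, 27->8.5, 27->8.5, 30->10, 31->11, 33->12, 39->13, 45->14
Step 2: Rank sum for X: R1 = 1 + 2 + 3 + 4 + 5 + 6 + 7 + 8.5 = 36.5.
Step 3: U_X = R1 - n1(n1+1)/2 = 36.5 - 8*9/2 = 36.5 - 36 = 0.5.
       U_Y = n1*n2 - U_X = 48 - 0.5 = 47.5.
Step 4: Ties are present, so use the tie-corrected normal approximation (with continuity correction) for the p-value.
Step 5: p-value = 0.002953; compare to alpha = 0.05. reject H0.

U_X = 0.5, p = 0.002953, reject H0 at alpha = 0.05.


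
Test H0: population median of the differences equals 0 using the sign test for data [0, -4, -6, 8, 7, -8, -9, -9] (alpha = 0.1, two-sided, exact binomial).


Step 1: Discard zero differences. Original n = 8; n_eff = number of nonzero differences = 7.
Nonzero differences (with sign): -4, -6, +8, +7, -8, -9, -9
Step 2: Count signs: positive = 2, negative = 5.
Step 3: Under H0: P(positive) = 0.5, so the number of positives S ~ Bin(7, 0.5).
Step 4: Two-sided exact p-value = sum of Bin(7,0.5) probabilities at or below the observed probability = 0.453125.
Step 5: alpha = 0.1. fail to reject H0.

n_eff = 7, pos = 2, neg = 5, p = 0.453125, fail to reject H0.


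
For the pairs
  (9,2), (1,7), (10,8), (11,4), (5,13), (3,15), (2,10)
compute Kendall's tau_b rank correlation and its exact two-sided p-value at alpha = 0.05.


Step 1: Enumerate the 21 unordered pairs (i,j) with i<j and classify each by sign(x_j-x_i) * sign(y_j-y_i).
  (1,2):dx=-8,dy=+5->D; (1,3):dx=+1,dy=+6->C; (1,4):dx=+2,dy=+2->C; (1,5):dx=-4,dy=+11->D
  (1,6):dx=-6,dy=+13->D; (1,7):dx=-7,dy=+8->D; (2,3):dx=+9,dy=+1->C; (2,4):dx=+10,dy=-3->D
  (2,5):dx=+4,dy=+6->C; (2,6):dx=+2,dy=+8->C; (2,7):dx=+1,dy=+3->C; (3,4):dx=+1,dy=-4->D
  (3,5):dx=-5,dy=+5->D; (3,6):dx=-7,dy=+7->D; (3,7):dx=-8,dy=+2->D; (4,5):dx=-6,dy=+9->D
  (4,6):dx=-8,dy=+11->D; (4,7):dx=-9,dy=+6->D; (5,6):dx=-2,dy=+2->D; (5,7):dx=-3,dy=-3->C
  (6,7):dx=-1,dy=-5->C
Step 2: C = 8, D = 13, total pairs = 21.
Step 3: tau = (C - D)/(n(n-1)/2) = (8 - 13)/21 = -0.238095.
Step 4: Exact two-sided p-value (enumerate n! = 5040 permutations of y under H0): p = 0.561905.
Step 5: alpha = 0.05. fail to reject H0.

tau_b = -0.2381 (C=8, D=13), p = 0.561905, fail to reject H0.


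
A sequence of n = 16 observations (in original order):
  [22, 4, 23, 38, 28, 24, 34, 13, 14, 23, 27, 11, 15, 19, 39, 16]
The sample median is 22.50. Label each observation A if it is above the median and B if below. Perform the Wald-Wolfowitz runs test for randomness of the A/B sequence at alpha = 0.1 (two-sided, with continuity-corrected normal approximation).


Step 1: Compute median = 22.50; label A = above, B = below.
Labels in order: BBAAAAABBAABBBAB  (n_A = 8, n_B = 8)
Step 2: Count runs R = 7.
Step 3: Under H0 (random ordering), E[R] = 2*n_A*n_B/(n_A+n_B) + 1 = 2*8*8/16 + 1 = 9.0000.
        Var[R] = 2*n_A*n_B*(2*n_A*n_B - n_A - n_B) / ((n_A+n_B)^2 * (n_A+n_B-1)) = 14336/3840 = 3.7333.
        SD[R] = 1.9322.
Step 4: Continuity-corrected z = (R + 0.5 - E[R]) / SD[R] = (7 + 0.5 - 9.0000) / 1.9322 = -0.7763.
Step 5: Two-sided p-value via normal approximation = 2*(1 - Phi(|z|)) = 0.437558.
Step 6: alpha = 0.1. fail to reject H0.

R = 7, z = -0.7763, p = 0.437558, fail to reject H0.


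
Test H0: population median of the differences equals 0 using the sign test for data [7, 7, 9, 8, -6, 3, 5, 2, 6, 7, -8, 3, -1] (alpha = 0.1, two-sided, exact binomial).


Step 1: Discard zero differences. Original n = 13; n_eff = number of nonzero differences = 13.
Nonzero differences (with sign): +7, +7, +9, +8, -6, +3, +5, +2, +6, +7, -8, +3, -1
Step 2: Count signs: positive = 10, negative = 3.
Step 3: Under H0: P(positive) = 0.5, so the number of positives S ~ Bin(13, 0.5).
Step 4: Two-sided exact p-value = sum of Bin(13,0.5) probabilities at or below the observed probability = 0.092285.
Step 5: alpha = 0.1. reject H0.

n_eff = 13, pos = 10, neg = 3, p = 0.092285, reject H0.


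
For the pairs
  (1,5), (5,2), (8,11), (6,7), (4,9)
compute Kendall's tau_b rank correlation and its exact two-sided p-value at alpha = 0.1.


Step 1: Enumerate the 10 unordered pairs (i,j) with i<j and classify each by sign(x_j-x_i) * sign(y_j-y_i).
  (1,2):dx=+4,dy=-3->D; (1,3):dx=+7,dy=+6->C; (1,4):dx=+5,dy=+2->C; (1,5):dx=+3,dy=+4->C
  (2,3):dx=+3,dy=+9->C; (2,4):dx=+1,dy=+5->C; (2,5):dx=-1,dy=+7->D; (3,4):dx=-2,dy=-4->C
  (3,5):dx=-4,dy=-2->C; (4,5):dx=-2,dy=+2->D
Step 2: C = 7, D = 3, total pairs = 10.
Step 3: tau = (C - D)/(n(n-1)/2) = (7 - 3)/10 = 0.400000.
Step 4: Exact two-sided p-value (enumerate n! = 120 permutations of y under H0): p = 0.483333.
Step 5: alpha = 0.1. fail to reject H0.

tau_b = 0.4000 (C=7, D=3), p = 0.483333, fail to reject H0.


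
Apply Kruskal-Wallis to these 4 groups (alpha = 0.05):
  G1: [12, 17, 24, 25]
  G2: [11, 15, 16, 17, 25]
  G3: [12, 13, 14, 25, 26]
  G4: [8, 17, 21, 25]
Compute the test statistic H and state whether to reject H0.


Step 1: Combine all N = 18 observations and assign midranks.
sorted (value, group, rank): (8,G4,1), (11,G2,2), (12,G1,3.5), (12,G3,3.5), (13,G3,5), (14,G3,6), (15,G2,7), (16,G2,8), (17,G1,10), (17,G2,10), (17,G4,10), (21,G4,12), (24,G1,13), (25,G1,15.5), (25,G2,15.5), (25,G3,15.5), (25,G4,15.5), (26,G3,18)
Step 2: Sum ranks within each group.
R_1 = 42 (n_1 = 4)
R_2 = 42.5 (n_2 = 5)
R_3 = 48 (n_3 = 5)
R_4 = 38.5 (n_4 = 4)
Step 3: H = 12/(N(N+1)) * sum(R_i^2/n_i) - 3(N+1)
     = 12/(18*19) * (42^2/4 + 42.5^2/5 + 48^2/5 + 38.5^2/4) - 3*19
     = 0.035088 * 1633.61 - 57
     = 0.319737.
Step 4: Ties present; correction factor C = 1 - 90/(18^3 - 18) = 0.984520. Corrected H = 0.319737 / 0.984520 = 0.324764.
Step 5: Under H0, H ~ chi^2(3); p-value = 0.955306.
Step 6: alpha = 0.05. fail to reject H0.

H = 0.3248, df = 3, p = 0.955306, fail to reject H0.


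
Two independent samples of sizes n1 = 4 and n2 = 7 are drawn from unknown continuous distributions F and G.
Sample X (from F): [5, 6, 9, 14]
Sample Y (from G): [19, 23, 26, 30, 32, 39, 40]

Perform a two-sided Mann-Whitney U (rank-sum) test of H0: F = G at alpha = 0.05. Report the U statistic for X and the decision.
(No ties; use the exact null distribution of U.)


Step 1: Combine and sort all 11 observations; assign midranks.
sorted (value, group): (5,X), (6,X), (9,X), (14,X), (19,Y), (23,Y), (26,Y), (30,Y), (32,Y), (39,Y), (40,Y)
ranks: 5->1, 6->2, 9->3, 14->4, 19->5, 23->6, 26->7, 30->8, 32->9, 39->10, 40->11
Step 2: Rank sum for X: R1 = 1 + 2 + 3 + 4 = 10.
Step 3: U_X = R1 - n1(n1+1)/2 = 10 - 4*5/2 = 10 - 10 = 0.
       U_Y = n1*n2 - U_X = 28 - 0 = 28.
Step 4: No ties, so the exact null distribution of U (based on enumerating the C(11,4) = 330 equally likely rank assignments) gives the two-sided p-value.
Step 5: p-value = 0.006061; compare to alpha = 0.05. reject H0.

U_X = 0, p = 0.006061, reject H0 at alpha = 0.05.


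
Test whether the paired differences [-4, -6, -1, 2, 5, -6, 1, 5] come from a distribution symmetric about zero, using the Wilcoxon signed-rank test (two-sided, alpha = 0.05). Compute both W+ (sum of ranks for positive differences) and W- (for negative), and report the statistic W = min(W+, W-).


Step 1: Drop any zero differences (none here) and take |d_i|.
|d| = [4, 6, 1, 2, 5, 6, 1, 5]
Step 2: Midrank |d_i| (ties get averaged ranks).
ranks: |4|->4, |6|->7.5, |1|->1.5, |2|->3, |5|->5.5, |6|->7.5, |1|->1.5, |5|->5.5
Step 3: Attach original signs; sum ranks with positive sign and with negative sign.
W+ = 3 + 5.5 + 1.5 + 5.5 = 15.5
W- = 4 + 7.5 + 1.5 + 7.5 = 20.5
(Check: W+ + W- = 36 should equal n(n+1)/2 = 36.)
Step 4: Test statistic W = min(W+, W-) = 15.5.
Step 5: Ties in |d|, so use the tie-corrected normal approximation.
        E[W] = n(n+1)/4 = 8*9/4 = 18.
        Tie groups: |d|=1 (t=2), |d|=5 (t=2), |d|=6 (t=2); sum(t^3 - t) = 18.
        Var[W] = n(n+1)(2n+1)/24 - sum(t^3-t)/48 = 1224/24 - 18/48 = 50.625.
        z = (W - E[W]) / sqrt(Var[W]) = (15.5 - 18) / 7.1151 = -0.3514.
        Two-sided p = 2*Phi(z) = 0.725315.
Step 6: alpha = 0.05. fail to reject H0.

W+ = 15.5, W- = 20.5, W = min = 15.5, p = 0.725315, fail to reject H0.


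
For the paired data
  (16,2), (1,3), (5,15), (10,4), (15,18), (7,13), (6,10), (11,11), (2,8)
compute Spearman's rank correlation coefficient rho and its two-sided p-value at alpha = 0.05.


Step 1: Rank x and y separately (midranks; no ties here).
rank(x): 16->9, 1->1, 5->3, 10->6, 15->8, 7->5, 6->4, 11->7, 2->2
rank(y): 2->1, 3->2, 15->8, 4->3, 18->9, 13->7, 10->5, 11->6, 8->4
Step 2: d_i = R_x(i) - R_y(i); compute d_i^2.
  (9-1)^2=64, (1-2)^2=1, (3-8)^2=25, (6-3)^2=9, (8-9)^2=1, (5-7)^2=4, (4-5)^2=1, (7-6)^2=1, (2-4)^2=4
sum(d^2) = 110.
Step 3: rho = 1 - 6*110 / (9*(9^2 - 1)) = 1 - 660/720 = 0.083333.
Step 4: Under H0, t = rho * sqrt((n-2)/(1-rho^2)) = 0.2212 ~ t(7).
Step 5: Two-sided p-value from the t-distribution with 7 df = 0.831214.
Step 6: alpha = 0.05. fail to reject H0.

rho = 0.0833, p = 0.831214, fail to reject H0 at alpha = 0.05.


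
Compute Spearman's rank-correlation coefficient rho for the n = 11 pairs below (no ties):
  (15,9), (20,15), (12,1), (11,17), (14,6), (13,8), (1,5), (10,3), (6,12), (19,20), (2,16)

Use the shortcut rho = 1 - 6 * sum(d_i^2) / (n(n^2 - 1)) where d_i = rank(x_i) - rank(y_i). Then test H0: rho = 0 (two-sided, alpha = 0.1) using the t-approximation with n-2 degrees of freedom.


Step 1: Rank x and y separately (midranks; no ties here).
rank(x): 15->9, 20->11, 12->6, 11->5, 14->8, 13->7, 1->1, 10->4, 6->3, 19->10, 2->2
rank(y): 9->6, 15->8, 1->1, 17->10, 6->4, 8->5, 5->3, 3->2, 12->7, 20->11, 16->9
Step 2: d_i = R_x(i) - R_y(i); compute d_i^2.
  (9-6)^2=9, (11-8)^2=9, (6-1)^2=25, (5-10)^2=25, (8-4)^2=16, (7-5)^2=4, (1-3)^2=4, (4-2)^2=4, (3-7)^2=16, (10-11)^2=1, (2-9)^2=49
sum(d^2) = 162.
Step 3: rho = 1 - 6*162 / (11*(11^2 - 1)) = 1 - 972/1320 = 0.263636.
Step 4: Under H0, t = rho * sqrt((n-2)/(1-rho^2)) = 0.8199 ~ t(9).
Step 5: Two-sided p-value from the t-distribution with 9 df = 0.433441.
Step 6: alpha = 0.1. fail to reject H0.

rho = 0.2636, p = 0.433441, fail to reject H0 at alpha = 0.1.


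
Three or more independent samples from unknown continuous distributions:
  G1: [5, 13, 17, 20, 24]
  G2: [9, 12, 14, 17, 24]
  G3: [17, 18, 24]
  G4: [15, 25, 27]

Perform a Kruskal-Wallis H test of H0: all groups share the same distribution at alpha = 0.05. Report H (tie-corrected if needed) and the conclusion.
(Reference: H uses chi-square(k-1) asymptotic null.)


Step 1: Combine all N = 16 observations and assign midranks.
sorted (value, group, rank): (5,G1,1), (9,G2,2), (12,G2,3), (13,G1,4), (14,G2,5), (15,G4,6), (17,G1,8), (17,G2,8), (17,G3,8), (18,G3,10), (20,G1,11), (24,G1,13), (24,G2,13), (24,G3,13), (25,G4,15), (27,G4,16)
Step 2: Sum ranks within each group.
R_1 = 37 (n_1 = 5)
R_2 = 31 (n_2 = 5)
R_3 = 31 (n_3 = 3)
R_4 = 37 (n_4 = 3)
Step 3: H = 12/(N(N+1)) * sum(R_i^2/n_i) - 3(N+1)
     = 12/(16*17) * (37^2/5 + 31^2/5 + 31^2/3 + 37^2/3) - 3*17
     = 0.044118 * 1242.67 - 51
     = 3.823529.
Step 4: Ties present; correction factor C = 1 - 48/(16^3 - 16) = 0.988235. Corrected H = 3.823529 / 0.988235 = 3.869048.
Step 5: Under H0, H ~ chi^2(3); p-value = 0.275956.
Step 6: alpha = 0.05. fail to reject H0.

H = 3.8690, df = 3, p = 0.275956, fail to reject H0.


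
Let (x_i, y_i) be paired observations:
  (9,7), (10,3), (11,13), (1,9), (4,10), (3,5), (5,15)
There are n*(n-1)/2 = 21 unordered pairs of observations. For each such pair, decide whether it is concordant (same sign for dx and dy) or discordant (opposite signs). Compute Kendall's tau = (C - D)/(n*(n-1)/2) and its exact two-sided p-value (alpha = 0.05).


Step 1: Enumerate the 21 unordered pairs (i,j) with i<j and classify each by sign(x_j-x_i) * sign(y_j-y_i).
  (1,2):dx=+1,dy=-4->D; (1,3):dx=+2,dy=+6->C; (1,4):dx=-8,dy=+2->D; (1,5):dx=-5,dy=+3->D
  (1,6):dx=-6,dy=-2->C; (1,7):dx=-4,dy=+8->D; (2,3):dx=+1,dy=+10->C; (2,4):dx=-9,dy=+6->D
  (2,5):dx=-6,dy=+7->D; (2,6):dx=-7,dy=+2->D; (2,7):dx=-5,dy=+12->D; (3,4):dx=-10,dy=-4->C
  (3,5):dx=-7,dy=-3->C; (3,6):dx=-8,dy=-8->C; (3,7):dx=-6,dy=+2->D; (4,5):dx=+3,dy=+1->C
  (4,6):dx=+2,dy=-4->D; (4,7):dx=+4,dy=+6->C; (5,6):dx=-1,dy=-5->C; (5,7):dx=+1,dy=+5->C
  (6,7):dx=+2,dy=+10->C
Step 2: C = 11, D = 10, total pairs = 21.
Step 3: tau = (C - D)/(n(n-1)/2) = (11 - 10)/21 = 0.047619.
Step 4: Exact two-sided p-value (enumerate n! = 5040 permutations of y under H0): p = 1.000000.
Step 5: alpha = 0.05. fail to reject H0.

tau_b = 0.0476 (C=11, D=10), p = 1.000000, fail to reject H0.


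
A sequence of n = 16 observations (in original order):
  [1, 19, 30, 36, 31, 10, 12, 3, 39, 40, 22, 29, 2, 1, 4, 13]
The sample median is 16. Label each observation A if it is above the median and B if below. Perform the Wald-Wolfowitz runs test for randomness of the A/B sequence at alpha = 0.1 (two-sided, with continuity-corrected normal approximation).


Step 1: Compute median = 16; label A = above, B = below.
Labels in order: BAAAABBBAAAABBBB  (n_A = 8, n_B = 8)
Step 2: Count runs R = 5.
Step 3: Under H0 (random ordering), E[R] = 2*n_A*n_B/(n_A+n_B) + 1 = 2*8*8/16 + 1 = 9.0000.
        Var[R] = 2*n_A*n_B*(2*n_A*n_B - n_A - n_B) / ((n_A+n_B)^2 * (n_A+n_B-1)) = 14336/3840 = 3.7333.
        SD[R] = 1.9322.
Step 4: Continuity-corrected z = (R + 0.5 - E[R]) / SD[R] = (5 + 0.5 - 9.0000) / 1.9322 = -1.8114.
Step 5: Two-sided p-value via normal approximation = 2*(1 - Phi(|z|)) = 0.070076.
Step 6: alpha = 0.1. reject H0.

R = 5, z = -1.8114, p = 0.070076, reject H0.


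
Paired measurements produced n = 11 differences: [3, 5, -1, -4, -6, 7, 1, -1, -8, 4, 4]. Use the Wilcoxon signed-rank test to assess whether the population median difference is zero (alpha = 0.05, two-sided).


Step 1: Drop any zero differences (none here) and take |d_i|.
|d| = [3, 5, 1, 4, 6, 7, 1, 1, 8, 4, 4]
Step 2: Midrank |d_i| (ties get averaged ranks).
ranks: |3|->4, |5|->8, |1|->2, |4|->6, |6|->9, |7|->10, |1|->2, |1|->2, |8|->11, |4|->6, |4|->6
Step 3: Attach original signs; sum ranks with positive sign and with negative sign.
W+ = 4 + 8 + 10 + 2 + 6 + 6 = 36
W- = 2 + 6 + 9 + 2 + 11 = 30
(Check: W+ + W- = 66 should equal n(n+1)/2 = 66.)
Step 4: Test statistic W = min(W+, W-) = 30.
Step 5: Ties in |d|, so use the tie-corrected normal approximation.
        E[W] = n(n+1)/4 = 11*12/4 = 33.
        Tie groups: |d|=1 (t=3), |d|=4 (t=3); sum(t^3 - t) = 48.
        Var[W] = n(n+1)(2n+1)/24 - sum(t^3-t)/48 = 3036/24 - 48/48 = 125.5.
        z = (W - E[W]) / sqrt(Var[W]) = (30 - 33) / 11.2027 = -0.2678.
        Two-sided p = 2*Phi(z) = 0.788859.
Step 6: alpha = 0.05. fail to reject H0.

W+ = 36, W- = 30, W = min = 30, p = 0.788859, fail to reject H0.


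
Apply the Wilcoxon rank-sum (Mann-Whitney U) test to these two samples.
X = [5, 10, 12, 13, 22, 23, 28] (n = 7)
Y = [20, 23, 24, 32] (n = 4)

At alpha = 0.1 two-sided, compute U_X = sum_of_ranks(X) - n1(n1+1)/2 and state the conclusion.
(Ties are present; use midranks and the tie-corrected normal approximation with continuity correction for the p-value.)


Step 1: Combine and sort all 11 observations; assign midranks.
sorted (value, group): (5,X), (10,X), (12,X), (13,X), (20,Y), (22,X), (23,X), (23,Y), (24,Y), (28,X), (32,Y)
ranks: 5->1, 10->2, 12->3, 13->4, 20->5, 22->6, 23->7.5, 23->7.5, 24->9, 28->10, 32->11
Step 2: Rank sum for X: R1 = 1 + 2 + 3 + 4 + 6 + 7.5 + 10 = 33.5.
Step 3: U_X = R1 - n1(n1+1)/2 = 33.5 - 7*8/2 = 33.5 - 28 = 5.5.
       U_Y = n1*n2 - U_X = 28 - 5.5 = 22.5.
Step 4: Ties are present, so use the tie-corrected normal approximation (with continuity correction) for the p-value.
Step 5: p-value = 0.129695; compare to alpha = 0.1. fail to reject H0.

U_X = 5.5, p = 0.129695, fail to reject H0 at alpha = 0.1.


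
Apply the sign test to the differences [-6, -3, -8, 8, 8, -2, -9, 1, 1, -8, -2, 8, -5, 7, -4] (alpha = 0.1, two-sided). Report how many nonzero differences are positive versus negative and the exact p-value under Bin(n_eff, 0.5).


Step 1: Discard zero differences. Original n = 15; n_eff = number of nonzero differences = 15.
Nonzero differences (with sign): -6, -3, -8, +8, +8, -2, -9, +1, +1, -8, -2, +8, -5, +7, -4
Step 2: Count signs: positive = 6, negative = 9.
Step 3: Under H0: P(positive) = 0.5, so the number of positives S ~ Bin(15, 0.5).
Step 4: Two-sided exact p-value = sum of Bin(15,0.5) probabilities at or below the observed probability = 0.607239.
Step 5: alpha = 0.1. fail to reject H0.

n_eff = 15, pos = 6, neg = 9, p = 0.607239, fail to reject H0.


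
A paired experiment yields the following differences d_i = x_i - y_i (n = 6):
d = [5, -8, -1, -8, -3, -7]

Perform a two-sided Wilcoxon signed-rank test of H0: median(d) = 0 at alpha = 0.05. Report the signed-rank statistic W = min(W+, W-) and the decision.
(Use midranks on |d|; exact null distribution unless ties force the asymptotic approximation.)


Step 1: Drop any zero differences (none here) and take |d_i|.
|d| = [5, 8, 1, 8, 3, 7]
Step 2: Midrank |d_i| (ties get averaged ranks).
ranks: |5|->3, |8|->5.5, |1|->1, |8|->5.5, |3|->2, |7|->4
Step 3: Attach original signs; sum ranks with positive sign and with negative sign.
W+ = 3 = 3
W- = 5.5 + 1 + 5.5 + 2 + 4 = 18
(Check: W+ + W- = 21 should equal n(n+1)/2 = 21.)
Step 4: Test statistic W = min(W+, W-) = 3.
Step 5: Ties in |d|, so use the tie-corrected normal approximation.
        E[W] = n(n+1)/4 = 6*7/4 = 10.5.
        Tie groups: |d|=8 (t=2); sum(t^3 - t) = 6.
        Var[W] = n(n+1)(2n+1)/24 - sum(t^3-t)/48 = 546/24 - 6/48 = 22.625.
        z = (W - E[W]) / sqrt(Var[W]) = (3 - 10.5) / 4.7566 = -1.5768.
        Two-sided p = 2*Phi(z) = 0.114850.
Step 6: alpha = 0.05. fail to reject H0.

W+ = 3, W- = 18, W = min = 3, p = 0.114850, fail to reject H0.


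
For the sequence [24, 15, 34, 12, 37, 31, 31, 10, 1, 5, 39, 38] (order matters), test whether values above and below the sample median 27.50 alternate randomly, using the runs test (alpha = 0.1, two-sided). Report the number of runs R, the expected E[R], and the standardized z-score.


Step 1: Compute median = 27.50; label A = above, B = below.
Labels in order: BBABAAABBBAA  (n_A = 6, n_B = 6)
Step 2: Count runs R = 6.
Step 3: Under H0 (random ordering), E[R] = 2*n_A*n_B/(n_A+n_B) + 1 = 2*6*6/12 + 1 = 7.0000.
        Var[R] = 2*n_A*n_B*(2*n_A*n_B - n_A - n_B) / ((n_A+n_B)^2 * (n_A+n_B-1)) = 4320/1584 = 2.7273.
        SD[R] = 1.6514.
Step 4: Continuity-corrected z = (R + 0.5 - E[R]) / SD[R] = (6 + 0.5 - 7.0000) / 1.6514 = -0.3028.
Step 5: Two-sided p-value via normal approximation = 2*(1 - Phi(|z|)) = 0.762069.
Step 6: alpha = 0.1. fail to reject H0.

R = 6, z = -0.3028, p = 0.762069, fail to reject H0.


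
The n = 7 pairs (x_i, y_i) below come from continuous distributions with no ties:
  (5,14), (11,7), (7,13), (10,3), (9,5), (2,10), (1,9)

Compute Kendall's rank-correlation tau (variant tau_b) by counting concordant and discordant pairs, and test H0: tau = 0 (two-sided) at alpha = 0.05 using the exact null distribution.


Step 1: Enumerate the 21 unordered pairs (i,j) with i<j and classify each by sign(x_j-x_i) * sign(y_j-y_i).
  (1,2):dx=+6,dy=-7->D; (1,3):dx=+2,dy=-1->D; (1,4):dx=+5,dy=-11->D; (1,5):dx=+4,dy=-9->D
  (1,6):dx=-3,dy=-4->C; (1,7):dx=-4,dy=-5->C; (2,3):dx=-4,dy=+6->D; (2,4):dx=-1,dy=-4->C
  (2,5):dx=-2,dy=-2->C; (2,6):dx=-9,dy=+3->D; (2,7):dx=-10,dy=+2->D; (3,4):dx=+3,dy=-10->D
  (3,5):dx=+2,dy=-8->D; (3,6):dx=-5,dy=-3->C; (3,7):dx=-6,dy=-4->C; (4,5):dx=-1,dy=+2->D
  (4,6):dx=-8,dy=+7->D; (4,7):dx=-9,dy=+6->D; (5,6):dx=-7,dy=+5->D; (5,7):dx=-8,dy=+4->D
  (6,7):dx=-1,dy=-1->C
Step 2: C = 7, D = 14, total pairs = 21.
Step 3: tau = (C - D)/(n(n-1)/2) = (7 - 14)/21 = -0.333333.
Step 4: Exact two-sided p-value (enumerate n! = 5040 permutations of y under H0): p = 0.381349.
Step 5: alpha = 0.05. fail to reject H0.

tau_b = -0.3333 (C=7, D=14), p = 0.381349, fail to reject H0.


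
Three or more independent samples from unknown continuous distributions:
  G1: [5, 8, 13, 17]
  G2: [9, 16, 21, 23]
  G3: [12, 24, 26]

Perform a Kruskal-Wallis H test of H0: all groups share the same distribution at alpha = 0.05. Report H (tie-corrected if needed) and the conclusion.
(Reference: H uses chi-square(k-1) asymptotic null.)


Step 1: Combine all N = 11 observations and assign midranks.
sorted (value, group, rank): (5,G1,1), (8,G1,2), (9,G2,3), (12,G3,4), (13,G1,5), (16,G2,6), (17,G1,7), (21,G2,8), (23,G2,9), (24,G3,10), (26,G3,11)
Step 2: Sum ranks within each group.
R_1 = 15 (n_1 = 4)
R_2 = 26 (n_2 = 4)
R_3 = 25 (n_3 = 3)
Step 3: H = 12/(N(N+1)) * sum(R_i^2/n_i) - 3(N+1)
     = 12/(11*12) * (15^2/4 + 26^2/4 + 25^2/3) - 3*12
     = 0.090909 * 433.583 - 36
     = 3.416667.
Step 4: No ties, so H is used without correction.
Step 5: Under H0, H ~ chi^2(2); p-value = 0.181167.
Step 6: alpha = 0.05. fail to reject H0.

H = 3.4167, df = 2, p = 0.181167, fail to reject H0.


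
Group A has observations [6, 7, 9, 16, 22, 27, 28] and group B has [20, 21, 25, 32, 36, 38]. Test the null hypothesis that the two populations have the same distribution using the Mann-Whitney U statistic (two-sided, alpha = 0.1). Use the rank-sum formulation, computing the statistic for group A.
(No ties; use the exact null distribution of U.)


Step 1: Combine and sort all 13 observations; assign midranks.
sorted (value, group): (6,X), (7,X), (9,X), (16,X), (20,Y), (21,Y), (22,X), (25,Y), (27,X), (28,X), (32,Y), (36,Y), (38,Y)
ranks: 6->1, 7->2, 9->3, 16->4, 20->5, 21->6, 22->7, 25->8, 27->9, 28->10, 32->11, 36->12, 38->13
Step 2: Rank sum for X: R1 = 1 + 2 + 3 + 4 + 7 + 9 + 10 = 36.
Step 3: U_X = R1 - n1(n1+1)/2 = 36 - 7*8/2 = 36 - 28 = 8.
       U_Y = n1*n2 - U_X = 42 - 8 = 34.
Step 4: No ties, so the exact null distribution of U (based on enumerating the C(13,7) = 1716 equally likely rank assignments) gives the two-sided p-value.
Step 5: p-value = 0.073427; compare to alpha = 0.1. reject H0.

U_X = 8, p = 0.073427, reject H0 at alpha = 0.1.


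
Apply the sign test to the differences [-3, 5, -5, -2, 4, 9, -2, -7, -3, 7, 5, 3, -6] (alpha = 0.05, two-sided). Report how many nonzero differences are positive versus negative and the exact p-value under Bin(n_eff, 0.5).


Step 1: Discard zero differences. Original n = 13; n_eff = number of nonzero differences = 13.
Nonzero differences (with sign): -3, +5, -5, -2, +4, +9, -2, -7, -3, +7, +5, +3, -6
Step 2: Count signs: positive = 6, negative = 7.
Step 3: Under H0: P(positive) = 0.5, so the number of positives S ~ Bin(13, 0.5).
Step 4: Two-sided exact p-value = sum of Bin(13,0.5) probabilities at or below the observed probability = 1.000000.
Step 5: alpha = 0.05. fail to reject H0.

n_eff = 13, pos = 6, neg = 7, p = 1.000000, fail to reject H0.


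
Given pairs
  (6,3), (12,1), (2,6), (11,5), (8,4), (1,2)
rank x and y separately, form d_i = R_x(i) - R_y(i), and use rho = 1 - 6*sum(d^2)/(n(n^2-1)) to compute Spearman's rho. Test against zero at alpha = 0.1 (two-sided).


Step 1: Rank x and y separately (midranks; no ties here).
rank(x): 6->3, 12->6, 2->2, 11->5, 8->4, 1->1
rank(y): 3->3, 1->1, 6->6, 5->5, 4->4, 2->2
Step 2: d_i = R_x(i) - R_y(i); compute d_i^2.
  (3-3)^2=0, (6-1)^2=25, (2-6)^2=16, (5-5)^2=0, (4-4)^2=0, (1-2)^2=1
sum(d^2) = 42.
Step 3: rho = 1 - 6*42 / (6*(6^2 - 1)) = 1 - 252/210 = -0.200000.
Step 4: Under H0, t = rho * sqrt((n-2)/(1-rho^2)) = -0.4082 ~ t(4).
Step 5: Two-sided p-value from the t-distribution with 4 df = 0.704000.
Step 6: alpha = 0.1. fail to reject H0.

rho = -0.2000, p = 0.704000, fail to reject H0 at alpha = 0.1.


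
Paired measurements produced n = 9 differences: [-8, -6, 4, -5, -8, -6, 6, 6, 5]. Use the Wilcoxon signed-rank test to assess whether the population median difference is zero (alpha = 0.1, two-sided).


Step 1: Drop any zero differences (none here) and take |d_i|.
|d| = [8, 6, 4, 5, 8, 6, 6, 6, 5]
Step 2: Midrank |d_i| (ties get averaged ranks).
ranks: |8|->8.5, |6|->5.5, |4|->1, |5|->2.5, |8|->8.5, |6|->5.5, |6|->5.5, |6|->5.5, |5|->2.5
Step 3: Attach original signs; sum ranks with positive sign and with negative sign.
W+ = 1 + 5.5 + 5.5 + 2.5 = 14.5
W- = 8.5 + 5.5 + 2.5 + 8.5 + 5.5 = 30.5
(Check: W+ + W- = 45 should equal n(n+1)/2 = 45.)
Step 4: Test statistic W = min(W+, W-) = 14.5.
Step 5: Ties in |d|, so use the tie-corrected normal approximation.
        E[W] = n(n+1)/4 = 9*10/4 = 22.5.
        Tie groups: |d|=5 (t=2), |d|=6 (t=4), |d|=8 (t=2); sum(t^3 - t) = 72.
        Var[W] = n(n+1)(2n+1)/24 - sum(t^3-t)/48 = 1710/24 - 72/48 = 69.75.
        z = (W - E[W]) / sqrt(Var[W]) = (14.5 - 22.5) / 8.3516 = -0.9579.
        Two-sided p = 2*Phi(z) = 0.338116.
Step 6: alpha = 0.1. fail to reject H0.

W+ = 14.5, W- = 30.5, W = min = 14.5, p = 0.338116, fail to reject H0.


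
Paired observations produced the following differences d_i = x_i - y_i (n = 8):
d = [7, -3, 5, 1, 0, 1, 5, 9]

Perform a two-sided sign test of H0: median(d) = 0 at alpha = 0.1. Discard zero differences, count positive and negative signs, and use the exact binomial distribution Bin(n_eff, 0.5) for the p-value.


Step 1: Discard zero differences. Original n = 8; n_eff = number of nonzero differences = 7.
Nonzero differences (with sign): +7, -3, +5, +1, +1, +5, +9
Step 2: Count signs: positive = 6, negative = 1.
Step 3: Under H0: P(positive) = 0.5, so the number of positives S ~ Bin(7, 0.5).
Step 4: Two-sided exact p-value = sum of Bin(7,0.5) probabilities at or below the observed probability = 0.125000.
Step 5: alpha = 0.1. fail to reject H0.

n_eff = 7, pos = 6, neg = 1, p = 0.125000, fail to reject H0.


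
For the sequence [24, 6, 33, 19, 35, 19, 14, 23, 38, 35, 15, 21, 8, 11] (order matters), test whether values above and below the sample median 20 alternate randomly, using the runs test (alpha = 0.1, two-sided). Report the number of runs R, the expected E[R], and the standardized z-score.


Step 1: Compute median = 20; label A = above, B = below.
Labels in order: ABABABBAAABABB  (n_A = 7, n_B = 7)
Step 2: Count runs R = 10.
Step 3: Under H0 (random ordering), E[R] = 2*n_A*n_B/(n_A+n_B) + 1 = 2*7*7/14 + 1 = 8.0000.
        Var[R] = 2*n_A*n_B*(2*n_A*n_B - n_A - n_B) / ((n_A+n_B)^2 * (n_A+n_B-1)) = 8232/2548 = 3.2308.
        SD[R] = 1.7974.
Step 4: Continuity-corrected z = (R - 0.5 - E[R]) / SD[R] = (10 - 0.5 - 8.0000) / 1.7974 = 0.8345.
Step 5: Two-sided p-value via normal approximation = 2*(1 - Phi(|z|)) = 0.403986.
Step 6: alpha = 0.1. fail to reject H0.

R = 10, z = 0.8345, p = 0.403986, fail to reject H0.


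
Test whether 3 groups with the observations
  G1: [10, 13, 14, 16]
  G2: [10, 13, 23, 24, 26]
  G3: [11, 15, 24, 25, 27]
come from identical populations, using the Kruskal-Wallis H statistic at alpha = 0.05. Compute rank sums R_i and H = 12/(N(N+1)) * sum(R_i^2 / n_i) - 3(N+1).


Step 1: Combine all N = 14 observations and assign midranks.
sorted (value, group, rank): (10,G1,1.5), (10,G2,1.5), (11,G3,3), (13,G1,4.5), (13,G2,4.5), (14,G1,6), (15,G3,7), (16,G1,8), (23,G2,9), (24,G2,10.5), (24,G3,10.5), (25,G3,12), (26,G2,13), (27,G3,14)
Step 2: Sum ranks within each group.
R_1 = 20 (n_1 = 4)
R_2 = 38.5 (n_2 = 5)
R_3 = 46.5 (n_3 = 5)
Step 3: H = 12/(N(N+1)) * sum(R_i^2/n_i) - 3(N+1)
     = 12/(14*15) * (20^2/4 + 38.5^2/5 + 46.5^2/5) - 3*15
     = 0.057143 * 828.9 - 45
     = 2.365714.
Step 4: Ties present; correction factor C = 1 - 18/(14^3 - 14) = 0.993407. Corrected H = 2.365714 / 0.993407 = 2.381416.
Step 5: Under H0, H ~ chi^2(2); p-value = 0.304006.
Step 6: alpha = 0.05. fail to reject H0.

H = 2.3814, df = 2, p = 0.304006, fail to reject H0.


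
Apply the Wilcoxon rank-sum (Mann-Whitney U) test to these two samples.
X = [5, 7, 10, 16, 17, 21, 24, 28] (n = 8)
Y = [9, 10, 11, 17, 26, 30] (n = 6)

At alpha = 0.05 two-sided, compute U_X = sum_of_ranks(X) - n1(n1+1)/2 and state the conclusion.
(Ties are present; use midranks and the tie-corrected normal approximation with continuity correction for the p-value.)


Step 1: Combine and sort all 14 observations; assign midranks.
sorted (value, group): (5,X), (7,X), (9,Y), (10,X), (10,Y), (11,Y), (16,X), (17,X), (17,Y), (21,X), (24,X), (26,Y), (28,X), (30,Y)
ranks: 5->1, 7->2, 9->3, 10->4.5, 10->4.5, 11->6, 16->7, 17->8.5, 17->8.5, 21->10, 24->11, 26->12, 28->13, 30->14
Step 2: Rank sum for X: R1 = 1 + 2 + 4.5 + 7 + 8.5 + 10 + 11 + 13 = 57.
Step 3: U_X = R1 - n1(n1+1)/2 = 57 - 8*9/2 = 57 - 36 = 21.
       U_Y = n1*n2 - U_X = 48 - 21 = 27.
Step 4: Ties are present, so use the tie-corrected normal approximation (with continuity correction) for the p-value.
Step 5: p-value = 0.746347; compare to alpha = 0.05. fail to reject H0.

U_X = 21, p = 0.746347, fail to reject H0 at alpha = 0.05.
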